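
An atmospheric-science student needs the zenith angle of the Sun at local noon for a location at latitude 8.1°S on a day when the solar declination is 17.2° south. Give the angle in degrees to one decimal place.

9.1°

At local solar noon the hour angle is zero, so the zenith angle is |φ − δ| = |-8.1° − (-17.2°)| = 9.1°.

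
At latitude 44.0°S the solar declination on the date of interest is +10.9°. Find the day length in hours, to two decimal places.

The sunset hour angle satisfies cos H_s = −tan φ tan δ = 0.1860, giving H_s = 79.28°.
Day length = 2 H_s / 15° h⁻¹ = 158.56° / 15 = 10.571 h.

10.57 hours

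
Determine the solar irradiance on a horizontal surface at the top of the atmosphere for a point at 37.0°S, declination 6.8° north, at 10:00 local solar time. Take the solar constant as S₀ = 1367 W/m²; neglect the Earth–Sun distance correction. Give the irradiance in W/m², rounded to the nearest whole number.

841 W/m²

Hour angle H = 15° × (10 − 12) = -30.00°.
With φ = -37.0°, δ = 6.8°, H = -30.00°: sin φ sin δ = -0.0713, cos φ cos δ cos H = 0.6868, so cos θ_z = 0.6155.
Top-of-atmosphere irradiance = S₀ cos θ_z = 1367 × 0.6155 = 841.39 W/m².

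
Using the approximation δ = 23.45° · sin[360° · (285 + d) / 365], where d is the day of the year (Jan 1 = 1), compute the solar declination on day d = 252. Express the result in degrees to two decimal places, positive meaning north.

360 × (285 + 252) / 365 = 529.644°; sin(529.644°) = 0.1798.
δ = 23.45 × 0.1798 = 4.216° ≈ +4.22°.

+4.22°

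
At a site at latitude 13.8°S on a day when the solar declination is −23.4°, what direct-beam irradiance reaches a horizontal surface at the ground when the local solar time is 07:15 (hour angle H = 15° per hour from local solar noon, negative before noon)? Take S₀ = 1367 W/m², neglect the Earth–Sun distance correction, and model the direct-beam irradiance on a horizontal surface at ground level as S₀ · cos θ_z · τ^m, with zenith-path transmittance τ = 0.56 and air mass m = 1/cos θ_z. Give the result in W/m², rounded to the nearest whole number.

Hour angle H = 15° × (7.25 − 12) = -71.25°.
cos θ_z = sin(-13.8°) sin(-23.4°) + cos(-13.8°) cos(-23.4°) cos(-71.25°) = 0.0947 + 0.2865 = 0.3812.
Air mass m = 1/cos θ_z = 1/0.3812 = 2.623; τ^m = 0.56^2.623 = 0.2185.
Surface direct beam = 1367 × 0.3812 × 0.2185 = 113.86 W/m².

114 W/m²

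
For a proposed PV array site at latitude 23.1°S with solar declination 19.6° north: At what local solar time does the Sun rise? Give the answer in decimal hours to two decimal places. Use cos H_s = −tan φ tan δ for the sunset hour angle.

cos H_s = −tan(-23.1°) · tan(19.6°) = 0.1519, so H_s = arccos(0.1519) = 81.26°.
Sunrise is at 12 − H_s/15 = 12 − 5.417 = 6.583 h local solar time.

6.58 h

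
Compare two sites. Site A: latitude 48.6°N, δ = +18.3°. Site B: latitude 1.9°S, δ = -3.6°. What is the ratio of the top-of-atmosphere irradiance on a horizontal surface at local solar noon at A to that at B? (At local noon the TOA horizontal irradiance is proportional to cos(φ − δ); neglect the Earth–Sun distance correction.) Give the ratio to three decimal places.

0.864

A: cos θ_z = cos(48.6° − (18.3°)) = 0.8634.
B: cos θ_z = cos(-1.9° − (-3.6°)) = 0.9996.
Ratio A/B = 0.8634 / 0.9996 = 0.8637.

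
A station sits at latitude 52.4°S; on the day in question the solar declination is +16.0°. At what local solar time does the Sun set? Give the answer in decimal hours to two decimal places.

16.54 h

The sunset hour angle satisfies cos H_s = −tan φ tan δ = 0.3723, giving H_s = 68.14°.
Sunset is at 12 + H_s/15 = 12 + 4.543 = 16.543 h local solar time.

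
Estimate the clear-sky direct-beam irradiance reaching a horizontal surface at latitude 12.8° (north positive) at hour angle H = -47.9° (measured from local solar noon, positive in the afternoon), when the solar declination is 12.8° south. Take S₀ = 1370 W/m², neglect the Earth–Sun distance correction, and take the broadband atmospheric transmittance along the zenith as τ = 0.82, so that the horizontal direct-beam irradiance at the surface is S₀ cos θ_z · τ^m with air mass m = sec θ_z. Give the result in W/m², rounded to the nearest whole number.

cos θ_z = sin(12.8°) sin(-12.8°) + cos(12.8°) cos(-12.8°) cos(-47.90°) = -0.0491 + 0.6375 = 0.5884.
Air mass m = 1/cos θ_z = 1/0.5884 = 1.700; τ^m = 0.82^1.700 = 0.7136.
Surface direct beam = 1370 × 0.5884 × 0.7136 = 575.24 W/m².

575 W/m²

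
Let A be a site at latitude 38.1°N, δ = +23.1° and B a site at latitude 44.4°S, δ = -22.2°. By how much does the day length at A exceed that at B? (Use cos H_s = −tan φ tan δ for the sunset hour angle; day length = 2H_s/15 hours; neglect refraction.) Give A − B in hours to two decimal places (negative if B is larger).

-0.54 h

A: H_s = arccos(−tan 38.1° · tan 23.1°) = 109.54°, so 2H_s/15 = 14.6053 h.
B: H_s = arccos(−tan -44.4° · tan -22.2°) = 113.56°, so 2H_s/15 = 15.1413 h.
A − B = 14.6053 − 15.1413 = -0.5360 h.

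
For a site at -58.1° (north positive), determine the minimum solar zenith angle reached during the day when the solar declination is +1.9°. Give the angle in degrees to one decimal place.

At local solar noon the hour angle is zero, so the zenith angle is |φ − δ| = |-58.1° − (1.9°)| = 60.0°.

60.0°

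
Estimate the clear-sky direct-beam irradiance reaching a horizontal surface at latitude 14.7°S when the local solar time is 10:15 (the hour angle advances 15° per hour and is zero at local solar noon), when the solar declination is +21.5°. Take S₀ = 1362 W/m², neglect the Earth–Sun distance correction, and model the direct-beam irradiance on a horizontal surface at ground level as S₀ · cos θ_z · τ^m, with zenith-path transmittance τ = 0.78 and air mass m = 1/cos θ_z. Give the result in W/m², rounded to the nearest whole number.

Hour angle H = 15° × (10.25 − 12) = -26.25°.
cos θ_z = sin φ sin δ + cos φ cos δ cos H = (-0.2538)(0.3665) + (0.9673)(0.9304)(0.8969) = 0.7142.
Air mass m = 1/cos θ_z = 1/0.7142 = 1.400; τ^m = 0.78^1.400 = 0.7062.
Surface direct beam = 1362 × 0.7142 × 0.7062 = 686.95 W/m².

687 W/m²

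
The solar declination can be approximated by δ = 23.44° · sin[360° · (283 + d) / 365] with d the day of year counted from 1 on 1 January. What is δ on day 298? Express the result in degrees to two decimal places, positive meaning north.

360 × (283 + 298) / 365 = 573.041°; sin(573.041°) = -0.5452.
δ = 23.44 × -0.5452 = -12.779° ≈ -12.78°.

-12.78°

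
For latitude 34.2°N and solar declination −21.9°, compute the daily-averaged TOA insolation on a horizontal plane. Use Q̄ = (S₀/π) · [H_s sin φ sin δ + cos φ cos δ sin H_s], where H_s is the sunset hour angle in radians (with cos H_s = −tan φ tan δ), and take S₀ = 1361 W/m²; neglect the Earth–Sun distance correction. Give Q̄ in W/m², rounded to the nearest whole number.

202 W/m²

cos H_s = −tan(34.2°) · tan(-21.9°) = 0.2732, so H_s = arccos(0.2732) = 74.15°. In radians, H_s = 1.2942.
H_s sin φ sin δ = 1.2942 × 0.5621 × -0.3730 = -0.2713.
cos φ cos δ sin H_s = 0.8271 × 0.9278 × 0.9620 = 0.7382.
Q̄ = (1361/π) × (-0.2713 + 0.7382) = 433.22 × 0.4669 = 202.27 W/m².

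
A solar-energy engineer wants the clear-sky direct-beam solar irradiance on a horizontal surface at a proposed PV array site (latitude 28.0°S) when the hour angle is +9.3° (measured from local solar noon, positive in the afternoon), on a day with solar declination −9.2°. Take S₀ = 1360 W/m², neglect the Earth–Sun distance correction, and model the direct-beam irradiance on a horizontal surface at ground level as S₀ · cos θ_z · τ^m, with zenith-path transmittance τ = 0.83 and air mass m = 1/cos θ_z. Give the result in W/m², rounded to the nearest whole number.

cos θ_z = sin φ sin δ + cos φ cos δ cos H = (-0.4695)(-0.1599) + (0.8829)(0.9871)(0.9869) = 0.9352.
Air mass m = 1/cos θ_z = 1/0.9352 = 1.069; τ^m = 0.83^1.069 = 0.8194.
Surface direct beam = 1360 × 0.9352 × 0.8194 = 1042.17 W/m².

1042 W/m²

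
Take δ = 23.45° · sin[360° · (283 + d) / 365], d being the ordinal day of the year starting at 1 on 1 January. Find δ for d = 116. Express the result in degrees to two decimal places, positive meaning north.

360 × (283 + 116) / 365 = 393.534°; sin(393.534°) = 0.5524.
δ = 23.45 × 0.5524 = 12.954° ≈ +12.95°.

+12.95°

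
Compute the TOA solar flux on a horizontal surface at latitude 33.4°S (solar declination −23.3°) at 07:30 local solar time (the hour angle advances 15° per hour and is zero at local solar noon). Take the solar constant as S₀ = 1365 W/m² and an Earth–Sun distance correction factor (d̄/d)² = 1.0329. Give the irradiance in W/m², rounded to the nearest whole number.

Hour angle H = 15° × (7.5 − 12) = -67.50°.
cos θ_z = sin(-33.4°) sin(-23.3°) + cos(-33.4°) cos(-23.3°) cos(-67.50°) = 0.2177 + 0.2934 = 0.5111.
Top-of-atmosphere irradiance = S₀ (d̄/d)² cos θ_z = 1365 × 1.0329 × 0.5111 = 720.60 W/m².

721 W/m²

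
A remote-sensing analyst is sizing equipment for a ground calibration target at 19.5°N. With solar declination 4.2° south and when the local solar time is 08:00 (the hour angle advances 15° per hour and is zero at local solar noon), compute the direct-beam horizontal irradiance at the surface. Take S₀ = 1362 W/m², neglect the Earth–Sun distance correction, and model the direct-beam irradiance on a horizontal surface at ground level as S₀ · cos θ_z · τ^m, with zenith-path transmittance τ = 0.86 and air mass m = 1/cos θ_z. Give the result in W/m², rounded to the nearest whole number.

433 W/m²

Hour angle H = 15° × (8 − 12) = -60.00°.
cos θ_z = sin(19.5°) sin(-4.2°) + cos(19.5°) cos(-4.2°) cos(-60.00°) = -0.0244 + 0.4701 = 0.4457.
Air mass m = 1/cos θ_z = 1/0.4457 = 2.244; τ^m = 0.86^2.244 = 0.7129.
Surface direct beam = 1362 × 0.4457 × 0.7129 = 432.76 W/m².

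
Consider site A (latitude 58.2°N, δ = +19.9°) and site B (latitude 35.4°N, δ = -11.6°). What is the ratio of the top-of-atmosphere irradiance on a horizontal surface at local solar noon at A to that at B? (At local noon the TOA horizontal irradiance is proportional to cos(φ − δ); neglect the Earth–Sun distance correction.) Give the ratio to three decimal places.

A: cos θ_z = cos(58.2° − (19.9°)) = 0.7848.
B: cos θ_z = cos(35.4° − (-11.6°)) = 0.6820.
Ratio A/B = 0.7848 / 0.6820 = 1.1507.

1.151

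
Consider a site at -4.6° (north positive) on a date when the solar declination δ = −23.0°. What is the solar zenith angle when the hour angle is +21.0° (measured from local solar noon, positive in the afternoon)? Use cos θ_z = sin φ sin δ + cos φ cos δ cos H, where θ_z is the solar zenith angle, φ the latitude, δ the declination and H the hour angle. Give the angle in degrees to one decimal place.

27.4°

cos θ_z = sin φ sin δ + cos φ cos δ cos H = (-0.0802)(-0.3907) + (0.9968)(0.9205)(0.9336) = 0.8880.
θ_z = arccos(0.8880) = 27.38°.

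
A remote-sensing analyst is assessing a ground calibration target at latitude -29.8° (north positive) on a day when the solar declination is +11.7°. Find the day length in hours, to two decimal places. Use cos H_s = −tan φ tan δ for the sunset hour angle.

11.09 hours

cos H_s = −tan(-29.8°) · tan(11.7°) = 0.1186, so H_s = arccos(0.1186) = 83.19°.
Day length = 2 H_s / 15° h⁻¹ = 166.38° / 15 = 11.092 h.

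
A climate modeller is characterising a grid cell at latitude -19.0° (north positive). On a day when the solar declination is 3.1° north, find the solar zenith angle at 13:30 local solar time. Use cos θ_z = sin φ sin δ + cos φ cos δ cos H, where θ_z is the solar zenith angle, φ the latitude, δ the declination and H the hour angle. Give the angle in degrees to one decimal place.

Hour angle H = 15° × (13.5 − 12) = 22.50°.
cos θ_z = sin φ sin δ + cos φ cos δ cos H = (-0.3256)(0.0541) + (0.9455)(0.9985)(0.9239) = 0.8546.
θ_z = arccos(0.8546) = 31.28°.

31.3°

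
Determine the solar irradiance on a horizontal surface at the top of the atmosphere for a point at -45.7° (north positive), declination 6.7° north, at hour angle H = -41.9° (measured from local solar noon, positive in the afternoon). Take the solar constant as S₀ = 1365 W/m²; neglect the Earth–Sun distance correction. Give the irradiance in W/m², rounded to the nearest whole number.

591 W/m²

With φ = -45.7°, δ = 6.7°, H = -41.90°: sin φ sin δ = -0.0835, cos φ cos δ cos H = 0.5163, so cos θ_z = 0.4328.
Top-of-atmosphere irradiance = S₀ cos θ_z = 1365 × 0.4328 = 590.77 W/m².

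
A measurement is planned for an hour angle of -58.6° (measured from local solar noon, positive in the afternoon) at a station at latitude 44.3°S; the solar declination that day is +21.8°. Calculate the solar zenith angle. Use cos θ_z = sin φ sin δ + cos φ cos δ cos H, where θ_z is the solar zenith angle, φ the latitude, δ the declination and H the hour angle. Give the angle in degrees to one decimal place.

cos θ_z = sin φ sin δ + cos φ cos δ cos H = (-0.6984)(0.3714) + (0.7157)(0.9285)(0.5210) = 0.0868.
θ_z = arccos(0.0868) = 85.02°.

85.0°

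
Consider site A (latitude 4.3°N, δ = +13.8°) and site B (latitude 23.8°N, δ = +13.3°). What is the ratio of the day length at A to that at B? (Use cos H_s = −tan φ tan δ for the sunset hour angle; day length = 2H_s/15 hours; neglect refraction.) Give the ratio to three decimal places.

A: H_s = arccos(−tan 4.3° · tan 13.8°) = 91.06°, so 2H_s/15 = 12.1413 h.
B: H_s = arccos(−tan 23.8° · tan 13.3°) = 95.98°, so 2H_s/15 = 12.7973 h.
Ratio A/B = 12.1413 / 12.7973 = 0.9487.

0.949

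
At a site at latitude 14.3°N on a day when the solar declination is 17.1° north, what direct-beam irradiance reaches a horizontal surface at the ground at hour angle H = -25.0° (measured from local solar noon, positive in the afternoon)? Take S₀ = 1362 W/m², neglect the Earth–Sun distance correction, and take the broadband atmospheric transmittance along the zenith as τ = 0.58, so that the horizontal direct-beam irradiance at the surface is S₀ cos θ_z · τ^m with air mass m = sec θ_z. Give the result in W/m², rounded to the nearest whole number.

684 W/m²

cos θ_z = sin(14.3°) sin(17.1°) + cos(14.3°) cos(17.1°) cos(-25.00°) = 0.0726 + 0.8394 = 0.9120.
Air mass m = 1/cos θ_z = 1/0.9120 = 1.096; τ^m = 0.58^1.096 = 0.5504.
Surface direct beam = 1362 × 0.9120 × 0.5504 = 683.68 W/m².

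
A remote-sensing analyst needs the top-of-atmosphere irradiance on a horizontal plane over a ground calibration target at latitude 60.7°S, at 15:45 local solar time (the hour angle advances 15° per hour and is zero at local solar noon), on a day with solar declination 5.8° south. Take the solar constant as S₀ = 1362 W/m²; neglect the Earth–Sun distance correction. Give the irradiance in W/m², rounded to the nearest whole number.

488 W/m²

Hour angle H = 15° × (15.75 − 12) = 56.25°.
cos θ_z = sin(-60.7°) sin(-5.8°) + cos(-60.7°) cos(-5.8°) cos(56.25°) = 0.0881 + 0.2705 = 0.3586.
Top-of-atmosphere irradiance = S₀ cos θ_z = 1362 × 0.3586 = 488.41 W/m².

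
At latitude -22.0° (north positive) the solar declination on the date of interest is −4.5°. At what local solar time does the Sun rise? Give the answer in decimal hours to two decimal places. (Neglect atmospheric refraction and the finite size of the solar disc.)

cos H_s = −tan(-22.0°) · tan(-4.5°) = -0.0318, so H_s = arccos(-0.0318) = 91.82°.
Sunrise is at 12 − H_s/15 = 12 − 6.121 = 5.879 h local solar time.

5.88 h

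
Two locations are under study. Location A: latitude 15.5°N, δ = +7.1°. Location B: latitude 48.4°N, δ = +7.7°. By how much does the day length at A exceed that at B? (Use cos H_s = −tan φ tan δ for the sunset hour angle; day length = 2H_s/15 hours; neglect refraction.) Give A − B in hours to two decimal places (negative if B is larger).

-0.90 h

A: H_s = arccos(−tan 15.5° · tan 7.1°) = 91.98°, so 2H_s/15 = 12.2640 h.
B: H_s = arccos(−tan 48.4° · tan 7.7°) = 98.76°, so 2H_s/15 = 13.1680 h.
A − B = 12.2640 − 13.1680 = -0.9040 h.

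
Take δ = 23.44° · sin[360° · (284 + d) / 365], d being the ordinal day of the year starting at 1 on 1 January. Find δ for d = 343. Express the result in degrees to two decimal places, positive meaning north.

-22.96°

360 × (284 + 343) / 365 = 618.411°; sin(618.411°) = -0.9796.
δ = 23.44 × -0.9796 = -22.962° ≈ -22.96°.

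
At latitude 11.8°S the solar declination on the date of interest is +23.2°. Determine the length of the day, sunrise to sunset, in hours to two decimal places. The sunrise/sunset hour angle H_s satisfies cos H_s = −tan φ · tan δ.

11.32 hours

cos H_s = −tan(-11.8°) · tan(23.2°) = 0.0895, so H_s = arccos(0.0895) = 84.87°.
Day length = 2 H_s / 15° h⁻¹ = 169.74° / 15 = 11.316 h.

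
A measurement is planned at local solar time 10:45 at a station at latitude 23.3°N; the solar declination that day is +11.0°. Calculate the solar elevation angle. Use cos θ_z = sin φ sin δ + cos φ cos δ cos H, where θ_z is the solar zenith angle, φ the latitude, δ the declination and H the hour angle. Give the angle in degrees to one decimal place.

68.3°

Hour angle H = 15° × (10.75 − 12) = -18.75°.
With φ = 23.3°, δ = 11.0°, H = -18.75°: sin φ sin δ = 0.0755, cos φ cos δ cos H = 0.8537, so cos θ_z = 0.9292.
θ_z = arccos(0.9292) = 21.69°, so the elevation is 90° − 21.69° = 68.31°.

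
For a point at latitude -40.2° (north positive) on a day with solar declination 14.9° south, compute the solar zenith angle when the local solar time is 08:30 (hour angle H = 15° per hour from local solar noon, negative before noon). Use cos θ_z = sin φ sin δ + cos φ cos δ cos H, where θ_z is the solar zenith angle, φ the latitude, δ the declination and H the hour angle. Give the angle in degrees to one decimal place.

52.0°

Hour angle H = 15° × (8.5 − 12) = -52.50°.
cos θ_z = sin(-40.2°) sin(-14.9°) + cos(-40.2°) cos(-14.9°) cos(-52.50°) = 0.1660 + 0.4493 = 0.6153.
θ_z = arccos(0.6153) = 52.03°.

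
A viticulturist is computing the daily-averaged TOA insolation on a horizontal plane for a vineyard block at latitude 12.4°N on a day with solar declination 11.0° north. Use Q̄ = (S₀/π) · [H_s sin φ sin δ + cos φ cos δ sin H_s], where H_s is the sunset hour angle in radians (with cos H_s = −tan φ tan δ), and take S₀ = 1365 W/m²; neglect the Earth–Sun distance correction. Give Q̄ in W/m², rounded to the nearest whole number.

The sunset hour angle satisfies cos H_s = −tan φ tan δ = -0.0427, giving H_s = 92.45°. In radians, H_s = 1.6136.
H_s sin φ sin δ = 1.6136 × 0.2147 × 0.1908 = 0.0661.
cos φ cos δ sin H_s = 0.9767 × 0.9816 × 0.9991 = 0.9579.
Q̄ = (1365/π) × (0.0661 + 0.9579) = 434.49 × 1.0240 = 444.92 W/m².

445 W/m²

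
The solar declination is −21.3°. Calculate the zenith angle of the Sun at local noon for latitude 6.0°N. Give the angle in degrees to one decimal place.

27.3°

At local solar noon the hour angle is zero, so the zenith angle is |φ − δ| = |6.0° − (-21.3°)| = 27.3°.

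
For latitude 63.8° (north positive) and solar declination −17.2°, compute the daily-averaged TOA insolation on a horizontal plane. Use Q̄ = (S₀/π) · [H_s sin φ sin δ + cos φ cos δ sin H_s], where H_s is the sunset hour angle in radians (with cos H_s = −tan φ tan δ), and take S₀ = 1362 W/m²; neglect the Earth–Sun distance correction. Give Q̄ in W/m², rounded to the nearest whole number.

The sunset hour angle satisfies cos H_s = −tan φ tan δ = 0.6291, giving H_s = 51.02°. In radians, H_s = 0.8905.
H_s sin φ sin δ = 0.8905 × 0.8973 × -0.2957 = -0.2363.
cos φ cos δ sin H_s = 0.4415 × 0.9553 × 0.7774 = 0.3279.
Q̄ = (1362/π) × (-0.2363 + 0.3279) = 433.54 × 0.0916 = 39.71 W/m².

40 W/m²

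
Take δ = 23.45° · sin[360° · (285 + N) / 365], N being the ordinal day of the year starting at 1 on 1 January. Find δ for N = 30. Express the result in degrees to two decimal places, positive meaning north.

360 × (285 + 30) / 365 = 310.685°; sin(310.685°) = -0.7583.
δ = 23.45 × -0.7583 = -17.782° ≈ -17.78°.

-17.78°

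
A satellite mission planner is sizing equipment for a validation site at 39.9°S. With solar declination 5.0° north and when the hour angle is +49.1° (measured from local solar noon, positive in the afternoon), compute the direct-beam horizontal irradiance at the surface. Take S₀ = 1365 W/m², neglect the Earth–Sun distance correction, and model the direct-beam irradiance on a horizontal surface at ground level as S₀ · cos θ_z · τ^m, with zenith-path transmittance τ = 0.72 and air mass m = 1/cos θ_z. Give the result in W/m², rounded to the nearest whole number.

290 W/m²

With φ = -39.9°, δ = 5.0°, H = 49.10°: sin φ sin δ = -0.0559, cos φ cos δ cos H = 0.5004, so cos θ_z = 0.4445.
Air mass m = 1/cos θ_z = 1/0.4445 = 2.250; τ^m = 0.72^2.250 = 0.4775.
Surface direct beam = 1365 × 0.4445 × 0.4775 = 289.72 W/m².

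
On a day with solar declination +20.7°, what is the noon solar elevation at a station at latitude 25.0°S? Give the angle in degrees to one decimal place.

At local solar noon the hour angle is zero, so the elevation is 90° − |φ − δ| = 90° − |-25.0° − (20.7°)| = 90° − 45.7° = 44.3°.

44.3°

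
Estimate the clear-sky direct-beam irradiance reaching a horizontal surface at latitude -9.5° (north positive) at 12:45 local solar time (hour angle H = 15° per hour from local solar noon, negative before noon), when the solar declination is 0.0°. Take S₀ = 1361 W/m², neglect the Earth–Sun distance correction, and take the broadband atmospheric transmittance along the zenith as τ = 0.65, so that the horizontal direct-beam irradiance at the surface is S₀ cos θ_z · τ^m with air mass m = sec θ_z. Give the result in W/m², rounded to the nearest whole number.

843 W/m²

Hour angle H = 15° × (12.75 − 12) = 11.25°.
cos θ_z = sin φ sin δ + cos φ cos δ cos H = (-0.1650)(0.0000) + (0.9863)(1.0000)(0.9808) = 0.9674.
Air mass m = 1/cos θ_z = 1/0.9674 = 1.034; τ^m = 0.65^1.034 = 0.6405.
Surface direct beam = 1361 × 0.9674 × 0.6405 = 843.30 W/m².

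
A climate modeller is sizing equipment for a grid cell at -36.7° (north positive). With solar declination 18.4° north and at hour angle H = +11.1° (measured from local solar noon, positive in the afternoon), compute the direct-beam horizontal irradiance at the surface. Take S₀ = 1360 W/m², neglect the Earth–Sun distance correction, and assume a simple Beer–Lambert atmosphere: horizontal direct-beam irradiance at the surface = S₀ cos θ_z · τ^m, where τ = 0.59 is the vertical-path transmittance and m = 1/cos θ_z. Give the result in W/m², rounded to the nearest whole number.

295 W/m²

cos θ_z = sin φ sin δ + cos φ cos δ cos H = (-0.5976)(0.3156) + (0.8018)(0.9489)(0.9813) = 0.5580.
Air mass m = 1/cos θ_z = 1/0.5580 = 1.792; τ^m = 0.59^1.792 = 0.3885.
Surface direct beam = 1360 × 0.5580 × 0.3885 = 294.82 W/m².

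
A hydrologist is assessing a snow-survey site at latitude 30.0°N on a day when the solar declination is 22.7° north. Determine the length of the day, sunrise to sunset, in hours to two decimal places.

cos H_s = −tan(30.0°) · tan(22.7°) = -0.2415, so H_s = arccos(-0.2415) = 103.98°.
Day length = 2 H_s / 15° h⁻¹ = 207.96° / 15 = 13.864 h.

13.86 hours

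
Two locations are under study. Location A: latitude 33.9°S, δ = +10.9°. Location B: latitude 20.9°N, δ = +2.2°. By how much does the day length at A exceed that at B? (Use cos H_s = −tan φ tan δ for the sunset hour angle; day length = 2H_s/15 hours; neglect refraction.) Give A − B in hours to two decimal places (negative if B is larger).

-1.10 h

A: H_s = arccos(−tan -33.9° · tan 10.9°) = 82.56°, so 2H_s/15 = 11.0080 h.
B: H_s = arccos(−tan 20.9° · tan 2.2°) = 90.84°, so 2H_s/15 = 12.1120 h.
A − B = 11.0080 − 12.1120 = -1.1040 h.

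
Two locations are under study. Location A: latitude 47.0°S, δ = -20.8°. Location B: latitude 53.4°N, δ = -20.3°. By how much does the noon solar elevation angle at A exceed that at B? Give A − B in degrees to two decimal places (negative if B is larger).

A: 90° − |-47.0 − (-20.8)| = 63.80°.
B: 90° − |53.4 − (-20.3)| = 16.30°.
A − B = 63.80 − 16.30 = 47.50°.

+47.50°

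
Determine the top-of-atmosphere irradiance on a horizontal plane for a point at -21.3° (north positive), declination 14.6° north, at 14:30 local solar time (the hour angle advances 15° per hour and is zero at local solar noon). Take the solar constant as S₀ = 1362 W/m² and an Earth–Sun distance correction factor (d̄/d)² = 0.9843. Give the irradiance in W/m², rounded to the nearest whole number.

836 W/m²

Hour angle H = 15° × (14.5 − 12) = 37.50°.
With φ = -21.3°, δ = 14.6°, H = 37.50°: sin φ sin δ = -0.0916, cos φ cos δ cos H = 0.7153, so cos θ_z = 0.6237.
Top-of-atmosphere irradiance = S₀ (d̄/d)² cos θ_z = 1362 × 0.9843 × 0.6237 = 836.14 W/m².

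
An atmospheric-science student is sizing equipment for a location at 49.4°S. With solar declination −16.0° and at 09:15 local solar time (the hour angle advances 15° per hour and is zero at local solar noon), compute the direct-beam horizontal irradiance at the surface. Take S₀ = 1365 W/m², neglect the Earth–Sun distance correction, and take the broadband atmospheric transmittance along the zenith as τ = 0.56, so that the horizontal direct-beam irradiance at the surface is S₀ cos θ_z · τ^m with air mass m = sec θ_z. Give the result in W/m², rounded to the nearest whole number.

395 W/m²

Hour angle H = 15° × (9.25 − 12) = -41.25°.
With φ = -49.4°, δ = -16.0°, H = -41.25°: sin φ sin δ = 0.2093, cos φ cos δ cos H = 0.4703, so cos θ_z = 0.6796.
Air mass m = 1/cos θ_z = 1/0.6796 = 1.471; τ^m = 0.56^1.471 = 0.4262.
Surface direct beam = 1365 × 0.6796 × 0.4262 = 395.37 W/m².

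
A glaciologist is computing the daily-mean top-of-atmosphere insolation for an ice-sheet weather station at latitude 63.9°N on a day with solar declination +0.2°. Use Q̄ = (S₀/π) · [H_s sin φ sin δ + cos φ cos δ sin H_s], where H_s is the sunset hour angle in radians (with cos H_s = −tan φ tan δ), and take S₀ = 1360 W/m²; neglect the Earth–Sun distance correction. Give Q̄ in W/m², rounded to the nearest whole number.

193 W/m²

cos H_s = −tan(63.9°) · tan(0.2°) = -0.0071, so H_s = arccos(-0.0071) = 90.41°. In radians, H_s = 1.5780.
H_s sin φ sin δ = 1.5780 × 0.8980 × 0.0035 = 0.0050.
cos φ cos δ sin H_s = 0.4399 × 1.0000 × 1.0000 = 0.4399.
Q̄ = (1360/π) × (0.0050 + 0.4399) = 432.90 × 0.4449 = 192.60 W/m².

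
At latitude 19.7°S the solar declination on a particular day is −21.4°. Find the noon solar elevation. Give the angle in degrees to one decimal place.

At local solar noon the hour angle is zero, so the elevation is 90° − |φ − δ| = 90° − |-19.7° − (-21.4°)| = 90° − 1.7° = 88.3°.

88.3°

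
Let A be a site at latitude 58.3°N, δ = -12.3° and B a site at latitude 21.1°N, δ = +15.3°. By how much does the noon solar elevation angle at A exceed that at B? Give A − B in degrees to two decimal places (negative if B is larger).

-64.80°

A: 90° − |58.3 − (-12.3)| = 19.40°.
B: 90° − |21.1 − (15.3)| = 84.20°.
A − B = 19.40 − 84.20 = -64.80°.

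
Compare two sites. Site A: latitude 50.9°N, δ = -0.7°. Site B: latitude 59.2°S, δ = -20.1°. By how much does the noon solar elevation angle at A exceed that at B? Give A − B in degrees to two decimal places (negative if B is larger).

A: 90° − |50.9 − (-0.7)| = 38.40°.
B: 90° − |-59.2 − (-20.1)| = 50.90°.
A − B = 38.40 − 50.90 = -12.50°.

-12.50°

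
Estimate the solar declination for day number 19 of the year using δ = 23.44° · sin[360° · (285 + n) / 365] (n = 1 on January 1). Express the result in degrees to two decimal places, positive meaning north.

-20.33°

360 × (285 + 19) / 365 = 299.836°; sin(299.836°) = -0.8675.
δ = 23.44 × -0.8675 = -20.334° ≈ -20.33°.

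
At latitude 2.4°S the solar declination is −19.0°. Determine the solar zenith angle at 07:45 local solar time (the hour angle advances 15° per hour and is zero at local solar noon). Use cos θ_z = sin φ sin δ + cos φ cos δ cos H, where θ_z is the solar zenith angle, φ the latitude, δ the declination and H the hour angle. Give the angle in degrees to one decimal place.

64.4°

Hour angle H = 15° × (7.75 − 12) = -63.75°.
cos θ_z = sin φ sin δ + cos φ cos δ cos H = (-0.0419)(-0.3256) + (0.9991)(0.9455)(0.4423) = 0.4315.
θ_z = arccos(0.4315) = 64.44°.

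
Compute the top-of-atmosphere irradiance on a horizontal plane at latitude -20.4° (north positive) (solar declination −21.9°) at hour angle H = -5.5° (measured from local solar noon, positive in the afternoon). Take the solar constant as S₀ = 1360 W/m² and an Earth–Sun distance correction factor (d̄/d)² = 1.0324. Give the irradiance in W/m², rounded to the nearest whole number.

With φ = -20.4°, δ = -21.9°, H = -5.50°: sin φ sin δ = 0.1300, cos φ cos δ cos H = 0.8656, so cos θ_z = 0.9956.
Top-of-atmosphere irradiance = S₀ (d̄/d)² cos θ_z = 1360 × 1.0324 × 0.9956 = 1397.89 W/m².

1398 W/m²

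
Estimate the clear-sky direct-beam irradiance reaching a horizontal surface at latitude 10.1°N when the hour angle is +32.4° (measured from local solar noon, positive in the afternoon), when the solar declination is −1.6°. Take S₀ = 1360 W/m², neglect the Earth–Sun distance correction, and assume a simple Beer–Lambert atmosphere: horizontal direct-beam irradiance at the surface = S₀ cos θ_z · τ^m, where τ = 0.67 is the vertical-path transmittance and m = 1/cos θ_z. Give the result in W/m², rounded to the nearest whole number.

692 W/m²

With φ = 10.1°, δ = -1.6°, H = 32.40°: sin φ sin δ = -0.0049, cos φ cos δ cos H = 0.8309, so cos θ_z = 0.8260.
Air mass m = 1/cos θ_z = 1/0.8260 = 1.211; τ^m = 0.67^1.211 = 0.6157.
Surface direct beam = 1360 × 0.8260 × 0.6157 = 691.65 W/m².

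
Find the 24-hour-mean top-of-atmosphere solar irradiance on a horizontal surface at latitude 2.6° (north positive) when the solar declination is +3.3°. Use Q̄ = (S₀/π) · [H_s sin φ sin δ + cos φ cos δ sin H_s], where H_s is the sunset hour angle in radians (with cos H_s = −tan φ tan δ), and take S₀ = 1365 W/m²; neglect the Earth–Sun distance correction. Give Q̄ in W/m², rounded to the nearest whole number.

435 W/m²

The sunset hour angle satisfies cos H_s = −tan φ tan δ = -0.0026, giving H_s = 90.15°. In radians, H_s = 1.5734.
H_s sin φ sin δ = 1.5734 × 0.0454 × 0.0576 = 0.0041.
cos φ cos δ sin H_s = 0.9990 × 0.9983 × 1.0000 = 0.9973.
Q̄ = (1365/π) × (0.0041 + 0.9973) = 434.49 × 1.0014 = 435.10 W/m².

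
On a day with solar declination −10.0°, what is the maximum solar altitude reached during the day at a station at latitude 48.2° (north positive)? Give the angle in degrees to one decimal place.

At local solar noon the hour angle is zero, so the elevation is 90° − |φ − δ| = 90° − |48.2° − (-10.0°)| = 90° − 58.2° = 31.8°.

31.8°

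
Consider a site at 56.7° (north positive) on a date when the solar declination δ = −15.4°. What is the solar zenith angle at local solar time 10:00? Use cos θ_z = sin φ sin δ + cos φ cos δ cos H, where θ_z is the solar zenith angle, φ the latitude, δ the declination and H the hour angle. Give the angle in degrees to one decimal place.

Hour angle H = 15° × (10 − 12) = -30.00°.
cos θ_z = sin φ sin δ + cos φ cos δ cos H = (0.8358)(-0.2656) + (0.5490)(0.9641)(0.8660) = 0.2364.
θ_z = arccos(0.2364) = 76.33°.

76.3°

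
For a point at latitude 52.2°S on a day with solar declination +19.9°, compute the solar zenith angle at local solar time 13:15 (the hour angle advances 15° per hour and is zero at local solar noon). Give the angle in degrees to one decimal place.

73.9°

Hour angle H = 15° × (13.25 − 12) = 18.75°.
cos θ_z = sin(-52.2°) sin(19.9°) + cos(-52.2°) cos(19.9°) cos(18.75°) = -0.2690 + 0.5457 = 0.2767.
θ_z = arccos(0.2767) = 73.94°.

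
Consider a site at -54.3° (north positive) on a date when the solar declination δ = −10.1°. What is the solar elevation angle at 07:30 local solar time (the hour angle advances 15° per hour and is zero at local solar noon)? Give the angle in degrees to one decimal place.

Hour angle H = 15° × (7.5 − 12) = -67.50°.
cos θ_z = sin(-54.3°) sin(-10.1°) + cos(-54.3°) cos(-10.1°) cos(-67.50°) = 0.1424 + 0.2199 = 0.3623.
θ_z = arccos(0.3623) = 68.76°, so the elevation is 90° − 68.76° = 21.24°.

21.2°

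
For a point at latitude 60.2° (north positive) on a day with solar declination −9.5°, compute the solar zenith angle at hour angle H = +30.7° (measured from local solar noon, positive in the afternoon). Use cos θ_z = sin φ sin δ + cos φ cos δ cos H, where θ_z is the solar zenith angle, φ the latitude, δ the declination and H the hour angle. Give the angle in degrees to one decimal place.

73.8°

cos θ_z = sin(60.2°) sin(-9.5°) + cos(60.2°) cos(-9.5°) cos(30.70°) = -0.1432 + 0.4215 = 0.2783.
θ_z = arccos(0.2783) = 73.84°.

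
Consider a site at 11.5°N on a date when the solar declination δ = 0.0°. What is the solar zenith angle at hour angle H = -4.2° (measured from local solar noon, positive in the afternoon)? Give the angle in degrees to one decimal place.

12.2°

cos θ_z = sin(11.5°) sin(0.0°) + cos(11.5°) cos(0.0°) cos(-4.20°) = 0.0000 + 0.9773 = 0.9773.
θ_z = arccos(0.9773) = 12.23°.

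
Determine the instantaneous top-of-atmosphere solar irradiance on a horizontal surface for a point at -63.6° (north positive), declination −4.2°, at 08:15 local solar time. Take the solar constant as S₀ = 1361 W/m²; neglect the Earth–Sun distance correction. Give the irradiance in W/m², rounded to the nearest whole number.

Hour angle H = 15° × (8.25 − 12) = -56.25°.
cos θ_z = sin(-63.6°) sin(-4.2°) + cos(-63.6°) cos(-4.2°) cos(-56.25°) = 0.0656 + 0.2464 = 0.3120.
Top-of-atmosphere irradiance = S₀ cos θ_z = 1361 × 0.3120 = 424.63 W/m².

425 W/m²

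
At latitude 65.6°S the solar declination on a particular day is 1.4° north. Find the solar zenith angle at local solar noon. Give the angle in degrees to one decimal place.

67.0°

At local solar noon the hour angle is zero, so the zenith angle is |φ − δ| = |-65.6° − (1.4°)| = 67.0°.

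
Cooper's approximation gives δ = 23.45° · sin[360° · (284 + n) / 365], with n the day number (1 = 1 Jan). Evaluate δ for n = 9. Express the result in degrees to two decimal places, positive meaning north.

-22.17°

360 × (284 + 9) / 365 = 288.986°; sin(288.986°) = -0.9456.
δ = 23.45 × -0.9456 = -22.174° ≈ -22.17°.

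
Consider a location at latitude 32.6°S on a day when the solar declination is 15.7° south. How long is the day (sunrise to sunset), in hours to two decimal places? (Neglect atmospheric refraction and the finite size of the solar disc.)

13.38 hours

The sunset hour angle satisfies cos H_s = −tan φ tan δ = -0.1798, giving H_s = 100.36°.
Day length = 2 H_s / 15° h⁻¹ = 200.72° / 15 = 13.381 h.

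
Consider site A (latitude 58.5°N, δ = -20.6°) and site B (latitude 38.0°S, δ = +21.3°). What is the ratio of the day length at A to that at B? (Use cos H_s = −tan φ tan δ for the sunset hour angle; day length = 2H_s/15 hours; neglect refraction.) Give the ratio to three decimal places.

0.722

A: H_s = arccos(−tan 58.5° · tan -20.6°) = 52.17°, so 2H_s/15 = 6.9560 h.
B: H_s = arccos(−tan -38.0° · tan 21.3°) = 72.27°, so 2H_s/15 = 9.6360 h.
Ratio A/B = 6.9560 / 9.6360 = 0.7219.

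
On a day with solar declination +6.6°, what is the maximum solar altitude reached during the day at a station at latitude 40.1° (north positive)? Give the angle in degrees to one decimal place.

56.5°

At local solar noon the hour angle is zero, so the elevation is 90° − |φ − δ| = 90° − |40.1° − (6.6°)| = 90° − 33.5° = 56.5°.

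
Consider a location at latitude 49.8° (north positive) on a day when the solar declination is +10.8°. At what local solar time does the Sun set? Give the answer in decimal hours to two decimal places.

18.87 h

−tan φ tan δ = −(1.1833)(0.1908) = -0.2258; H_s = arccos(-0.2258) = 103.05°.
Sunset is at 12 + H_s/15 = 12 + 6.870 = 18.870 h local solar time.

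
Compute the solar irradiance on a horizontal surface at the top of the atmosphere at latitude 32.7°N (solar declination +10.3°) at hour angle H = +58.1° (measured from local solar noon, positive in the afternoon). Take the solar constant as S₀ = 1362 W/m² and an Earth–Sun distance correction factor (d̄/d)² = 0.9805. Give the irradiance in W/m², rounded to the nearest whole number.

713 W/m²

With φ = 32.7°, δ = 10.3°, H = 58.10°: sin φ sin δ = 0.0966, cos φ cos δ cos H = 0.4375, so cos θ_z = 0.5341.
Top-of-atmosphere irradiance = S₀ (d̄/d)² cos θ_z = 1362 × 0.9805 × 0.5341 = 713.26 W/m².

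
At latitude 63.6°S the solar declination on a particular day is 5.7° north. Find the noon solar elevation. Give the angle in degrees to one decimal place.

20.7°

At local solar noon the hour angle is zero, so the elevation is 90° − |φ − δ| = 90° − |-63.6° − (5.7°)| = 90° − 69.3° = 20.7°.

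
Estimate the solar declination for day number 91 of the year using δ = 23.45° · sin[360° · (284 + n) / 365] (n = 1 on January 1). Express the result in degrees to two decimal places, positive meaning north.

360 × (284 + 91) / 365 = 369.863°; sin(369.863°) = 0.1713.
δ = 23.45 × 0.1713 = 4.017° ≈ +4.02°.

+4.02°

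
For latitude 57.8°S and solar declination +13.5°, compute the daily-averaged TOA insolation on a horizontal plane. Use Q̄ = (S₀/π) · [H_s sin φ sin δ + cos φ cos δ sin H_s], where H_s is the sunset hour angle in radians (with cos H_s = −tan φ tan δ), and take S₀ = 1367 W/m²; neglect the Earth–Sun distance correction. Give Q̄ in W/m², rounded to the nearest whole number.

The sunset hour angle satisfies cos H_s = −tan φ tan δ = 0.3812, giving H_s = 67.59°. In radians, H_s = 1.1797.
H_s sin φ sin δ = 1.1797 × -0.8462 × 0.2334 = -0.2330.
cos φ cos δ sin H_s = 0.5329 × 0.9724 × 0.9245 = 0.4791.
Q̄ = (1367/π) × (-0.2330 + 0.4791) = 435.13 × 0.2461 = 107.09 W/m².

107 W/m²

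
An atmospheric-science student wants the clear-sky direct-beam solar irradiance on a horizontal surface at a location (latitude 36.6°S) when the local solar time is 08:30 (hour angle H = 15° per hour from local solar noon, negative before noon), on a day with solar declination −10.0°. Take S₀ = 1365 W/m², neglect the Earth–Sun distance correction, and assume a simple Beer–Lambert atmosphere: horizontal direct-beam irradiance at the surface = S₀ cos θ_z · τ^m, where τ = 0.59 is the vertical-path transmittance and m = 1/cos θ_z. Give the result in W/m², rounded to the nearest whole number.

Hour angle H = 15° × (8.5 − 12) = -52.50°.
cos θ_z = sin(-36.6°) sin(-10.0°) + cos(-36.6°) cos(-10.0°) cos(-52.50°) = 0.1035 + 0.4813 = 0.5848.
Air mass m = 1/cos θ_z = 1/0.5848 = 1.710; τ^m = 0.59^1.710 = 0.4057.
Surface direct beam = 1365 × 0.5848 × 0.4057 = 323.85 W/m².

324 W/m²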